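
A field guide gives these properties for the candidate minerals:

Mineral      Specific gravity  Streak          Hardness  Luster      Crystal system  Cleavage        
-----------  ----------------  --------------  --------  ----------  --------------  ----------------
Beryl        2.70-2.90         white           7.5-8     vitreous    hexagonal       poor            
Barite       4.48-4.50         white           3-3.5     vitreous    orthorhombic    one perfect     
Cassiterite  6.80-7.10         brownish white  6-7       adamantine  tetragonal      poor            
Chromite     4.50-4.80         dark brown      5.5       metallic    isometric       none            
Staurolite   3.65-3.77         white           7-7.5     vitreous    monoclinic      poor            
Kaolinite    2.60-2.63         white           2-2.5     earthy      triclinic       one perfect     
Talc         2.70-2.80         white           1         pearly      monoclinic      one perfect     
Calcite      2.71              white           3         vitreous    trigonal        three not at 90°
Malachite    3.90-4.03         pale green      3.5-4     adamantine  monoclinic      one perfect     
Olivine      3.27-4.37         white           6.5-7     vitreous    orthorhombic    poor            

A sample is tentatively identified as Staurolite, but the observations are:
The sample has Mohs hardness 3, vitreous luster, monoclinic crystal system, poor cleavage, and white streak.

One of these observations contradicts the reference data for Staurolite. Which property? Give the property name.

Mohs hardness 3: Staurolite has hardness 7-7.5 — does not match.
Vitreous luster: Staurolite has vitreous luster — within range.
Monoclinic crystal system: Staurolite has monoclinic system — within range.
Poor cleavage: Staurolite has cleavage poor — within range.
White streak: Staurolite has white streak — within range.
Everything matches except the hardness.

hardness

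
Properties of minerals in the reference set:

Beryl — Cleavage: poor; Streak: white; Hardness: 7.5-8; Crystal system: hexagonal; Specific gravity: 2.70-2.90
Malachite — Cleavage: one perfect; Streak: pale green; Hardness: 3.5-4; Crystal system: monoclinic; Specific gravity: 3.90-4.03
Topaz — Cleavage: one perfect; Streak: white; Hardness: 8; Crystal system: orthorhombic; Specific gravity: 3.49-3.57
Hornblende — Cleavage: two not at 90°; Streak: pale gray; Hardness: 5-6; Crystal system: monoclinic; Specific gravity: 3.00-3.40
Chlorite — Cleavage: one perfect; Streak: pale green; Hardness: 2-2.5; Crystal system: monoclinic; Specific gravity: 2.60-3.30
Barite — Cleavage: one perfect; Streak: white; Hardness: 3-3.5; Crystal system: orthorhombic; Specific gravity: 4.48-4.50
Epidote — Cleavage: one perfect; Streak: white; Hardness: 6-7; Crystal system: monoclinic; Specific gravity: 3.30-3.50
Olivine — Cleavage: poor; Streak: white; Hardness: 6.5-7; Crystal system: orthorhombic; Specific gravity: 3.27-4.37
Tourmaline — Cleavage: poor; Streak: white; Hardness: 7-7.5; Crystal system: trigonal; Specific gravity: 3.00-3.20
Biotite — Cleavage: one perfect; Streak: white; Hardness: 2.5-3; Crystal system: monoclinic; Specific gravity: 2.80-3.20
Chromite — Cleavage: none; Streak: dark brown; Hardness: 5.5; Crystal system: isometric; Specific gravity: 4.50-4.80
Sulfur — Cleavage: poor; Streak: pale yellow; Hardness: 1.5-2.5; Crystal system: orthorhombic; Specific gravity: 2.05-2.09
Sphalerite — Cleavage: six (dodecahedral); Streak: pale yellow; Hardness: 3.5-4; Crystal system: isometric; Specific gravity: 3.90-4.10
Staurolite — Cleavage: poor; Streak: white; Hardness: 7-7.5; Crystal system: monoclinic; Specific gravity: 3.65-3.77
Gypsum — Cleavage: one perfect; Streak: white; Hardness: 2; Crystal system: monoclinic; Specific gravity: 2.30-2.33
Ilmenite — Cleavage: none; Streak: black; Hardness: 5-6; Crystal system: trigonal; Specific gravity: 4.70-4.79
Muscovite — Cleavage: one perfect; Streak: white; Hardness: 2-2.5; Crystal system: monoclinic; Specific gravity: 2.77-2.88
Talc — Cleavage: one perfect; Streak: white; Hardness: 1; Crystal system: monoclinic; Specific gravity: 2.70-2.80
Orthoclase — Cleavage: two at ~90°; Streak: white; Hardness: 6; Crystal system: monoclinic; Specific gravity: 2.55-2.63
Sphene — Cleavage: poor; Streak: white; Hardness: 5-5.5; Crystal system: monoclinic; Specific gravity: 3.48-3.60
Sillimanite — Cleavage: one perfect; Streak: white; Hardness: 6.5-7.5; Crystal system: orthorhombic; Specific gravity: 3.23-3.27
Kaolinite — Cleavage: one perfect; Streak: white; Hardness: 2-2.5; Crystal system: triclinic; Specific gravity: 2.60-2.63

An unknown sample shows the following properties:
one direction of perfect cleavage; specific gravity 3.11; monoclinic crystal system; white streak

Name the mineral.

Biotite

One direction of perfect cleavage: only Malachite, Topaz, Chlorite, Barite, Epidote, Biotite, Gypsum, Muscovite, Talc, Sillimanite, Kaolinite remain.
Specific gravity 3.11: narrows the field to Chlorite, Biotite.
Monoclinic crystal system: every remaining candidate is consistent.
White streak excludes Chlorite.
The only mineral consistent with every observation is Biotite.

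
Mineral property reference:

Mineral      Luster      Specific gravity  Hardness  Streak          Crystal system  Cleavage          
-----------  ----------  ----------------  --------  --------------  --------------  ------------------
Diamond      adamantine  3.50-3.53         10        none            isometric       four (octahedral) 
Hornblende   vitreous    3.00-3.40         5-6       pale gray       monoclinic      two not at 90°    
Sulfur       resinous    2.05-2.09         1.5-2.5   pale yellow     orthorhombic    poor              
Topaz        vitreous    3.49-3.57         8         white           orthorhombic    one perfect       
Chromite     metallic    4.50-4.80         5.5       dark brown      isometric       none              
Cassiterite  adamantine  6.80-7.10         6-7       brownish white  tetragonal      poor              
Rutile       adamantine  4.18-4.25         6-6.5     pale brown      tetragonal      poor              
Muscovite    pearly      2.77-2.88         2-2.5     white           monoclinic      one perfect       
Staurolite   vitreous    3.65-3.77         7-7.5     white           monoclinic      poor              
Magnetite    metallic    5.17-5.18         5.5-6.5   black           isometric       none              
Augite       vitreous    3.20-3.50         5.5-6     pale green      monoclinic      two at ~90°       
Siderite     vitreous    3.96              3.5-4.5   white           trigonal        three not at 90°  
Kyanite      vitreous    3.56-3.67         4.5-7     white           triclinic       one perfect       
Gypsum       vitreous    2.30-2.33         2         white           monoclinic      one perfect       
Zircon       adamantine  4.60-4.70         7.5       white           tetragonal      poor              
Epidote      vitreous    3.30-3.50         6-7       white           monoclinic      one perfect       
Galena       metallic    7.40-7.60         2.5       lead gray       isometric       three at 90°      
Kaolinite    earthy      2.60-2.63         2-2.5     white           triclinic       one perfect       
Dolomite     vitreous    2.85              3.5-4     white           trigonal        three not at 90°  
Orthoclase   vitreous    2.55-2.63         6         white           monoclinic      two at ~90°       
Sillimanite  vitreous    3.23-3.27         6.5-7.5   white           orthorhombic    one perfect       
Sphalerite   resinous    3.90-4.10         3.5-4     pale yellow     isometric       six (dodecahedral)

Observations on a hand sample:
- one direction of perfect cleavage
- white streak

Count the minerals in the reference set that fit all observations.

One direction of perfect cleavage: leaves Topaz, Muscovite, Kyanite, Gypsum, Epidote, Kaolinite, Sillimanite.
White streak: consistent with all remaining minerals.
Remaining candidates: Epidote, Gypsum, Kaolinite, Kyanite, Muscovite, Sillimanite, Topaz.
That is 7 minerals.

7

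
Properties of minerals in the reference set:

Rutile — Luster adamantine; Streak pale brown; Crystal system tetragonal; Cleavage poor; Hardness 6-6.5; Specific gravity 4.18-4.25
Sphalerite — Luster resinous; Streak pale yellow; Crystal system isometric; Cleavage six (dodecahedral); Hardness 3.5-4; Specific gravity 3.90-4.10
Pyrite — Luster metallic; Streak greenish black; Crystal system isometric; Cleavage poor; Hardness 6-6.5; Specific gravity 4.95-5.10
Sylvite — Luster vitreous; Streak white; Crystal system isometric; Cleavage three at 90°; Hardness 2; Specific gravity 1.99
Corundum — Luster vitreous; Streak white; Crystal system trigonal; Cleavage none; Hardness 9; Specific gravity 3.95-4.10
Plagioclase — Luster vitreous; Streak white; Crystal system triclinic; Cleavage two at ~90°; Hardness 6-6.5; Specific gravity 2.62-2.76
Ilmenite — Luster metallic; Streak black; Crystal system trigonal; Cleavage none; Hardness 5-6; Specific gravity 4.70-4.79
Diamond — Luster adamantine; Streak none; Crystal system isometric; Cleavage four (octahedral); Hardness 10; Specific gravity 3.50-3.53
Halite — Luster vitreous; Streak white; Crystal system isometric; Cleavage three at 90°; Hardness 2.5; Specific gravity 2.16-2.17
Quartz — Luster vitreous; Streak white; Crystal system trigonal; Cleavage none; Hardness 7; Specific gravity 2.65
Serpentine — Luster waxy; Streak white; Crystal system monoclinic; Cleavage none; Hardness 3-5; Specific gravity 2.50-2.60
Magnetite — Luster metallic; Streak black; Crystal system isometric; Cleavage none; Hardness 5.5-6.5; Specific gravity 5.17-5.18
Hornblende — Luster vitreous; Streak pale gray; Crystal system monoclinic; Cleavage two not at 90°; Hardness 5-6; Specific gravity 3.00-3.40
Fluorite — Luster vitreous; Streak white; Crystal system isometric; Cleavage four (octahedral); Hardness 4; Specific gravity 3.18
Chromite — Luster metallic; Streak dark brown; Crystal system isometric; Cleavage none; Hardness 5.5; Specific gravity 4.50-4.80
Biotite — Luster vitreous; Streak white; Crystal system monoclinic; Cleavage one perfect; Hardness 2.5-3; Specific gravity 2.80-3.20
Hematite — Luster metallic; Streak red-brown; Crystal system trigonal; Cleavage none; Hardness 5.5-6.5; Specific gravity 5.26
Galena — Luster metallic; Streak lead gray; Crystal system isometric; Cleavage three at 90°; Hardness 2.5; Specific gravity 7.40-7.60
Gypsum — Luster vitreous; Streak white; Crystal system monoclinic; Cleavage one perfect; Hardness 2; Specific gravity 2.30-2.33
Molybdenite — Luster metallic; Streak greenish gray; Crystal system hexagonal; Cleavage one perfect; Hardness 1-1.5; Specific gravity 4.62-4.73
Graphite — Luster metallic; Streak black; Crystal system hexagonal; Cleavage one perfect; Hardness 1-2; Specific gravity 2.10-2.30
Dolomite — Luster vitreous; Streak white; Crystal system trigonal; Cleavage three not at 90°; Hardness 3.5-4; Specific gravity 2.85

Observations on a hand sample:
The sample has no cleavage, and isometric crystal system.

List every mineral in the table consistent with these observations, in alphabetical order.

No cleavage — narrows the field to Corundum, Ilmenite, Quartz, Serpentine, Magnetite, Chromite, Hematite.
Isometric crystal system — leaves Magnetite, Chromite.
The minerals that satisfy all observations are Chromite, Magnetite.

Chromite, Magnetite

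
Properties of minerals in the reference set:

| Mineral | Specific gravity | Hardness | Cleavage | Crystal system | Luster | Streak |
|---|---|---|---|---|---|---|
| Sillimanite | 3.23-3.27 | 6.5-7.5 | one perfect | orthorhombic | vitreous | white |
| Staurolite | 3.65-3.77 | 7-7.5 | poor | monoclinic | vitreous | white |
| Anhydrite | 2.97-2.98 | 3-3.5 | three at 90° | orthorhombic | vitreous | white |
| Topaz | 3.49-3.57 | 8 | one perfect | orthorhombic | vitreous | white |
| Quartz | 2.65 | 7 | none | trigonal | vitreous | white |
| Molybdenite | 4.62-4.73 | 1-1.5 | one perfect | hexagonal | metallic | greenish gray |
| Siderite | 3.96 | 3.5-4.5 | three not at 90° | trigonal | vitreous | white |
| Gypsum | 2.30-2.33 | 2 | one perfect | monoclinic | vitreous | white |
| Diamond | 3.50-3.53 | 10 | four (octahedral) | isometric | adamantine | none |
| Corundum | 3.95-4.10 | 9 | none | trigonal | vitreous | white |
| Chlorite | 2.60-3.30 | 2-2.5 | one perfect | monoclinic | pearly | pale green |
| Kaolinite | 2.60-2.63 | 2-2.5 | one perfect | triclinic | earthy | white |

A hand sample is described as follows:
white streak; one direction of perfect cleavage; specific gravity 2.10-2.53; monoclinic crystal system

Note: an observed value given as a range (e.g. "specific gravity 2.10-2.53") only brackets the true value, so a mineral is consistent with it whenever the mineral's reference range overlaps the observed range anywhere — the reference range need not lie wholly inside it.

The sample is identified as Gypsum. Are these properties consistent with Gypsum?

White streak — is consistent with Gypsum (white streak).
One direction of perfect cleavage — is consistent with Gypsum (cleavage one perfect).
Specific gravity 2.10-2.53 — is consistent with Gypsum (SG 2.30-2.33).
Monoclinic crystal system — is consistent with Gypsum (monoclinic system).
All observations are consistent with the tabulated values for Gypsum.

Consistent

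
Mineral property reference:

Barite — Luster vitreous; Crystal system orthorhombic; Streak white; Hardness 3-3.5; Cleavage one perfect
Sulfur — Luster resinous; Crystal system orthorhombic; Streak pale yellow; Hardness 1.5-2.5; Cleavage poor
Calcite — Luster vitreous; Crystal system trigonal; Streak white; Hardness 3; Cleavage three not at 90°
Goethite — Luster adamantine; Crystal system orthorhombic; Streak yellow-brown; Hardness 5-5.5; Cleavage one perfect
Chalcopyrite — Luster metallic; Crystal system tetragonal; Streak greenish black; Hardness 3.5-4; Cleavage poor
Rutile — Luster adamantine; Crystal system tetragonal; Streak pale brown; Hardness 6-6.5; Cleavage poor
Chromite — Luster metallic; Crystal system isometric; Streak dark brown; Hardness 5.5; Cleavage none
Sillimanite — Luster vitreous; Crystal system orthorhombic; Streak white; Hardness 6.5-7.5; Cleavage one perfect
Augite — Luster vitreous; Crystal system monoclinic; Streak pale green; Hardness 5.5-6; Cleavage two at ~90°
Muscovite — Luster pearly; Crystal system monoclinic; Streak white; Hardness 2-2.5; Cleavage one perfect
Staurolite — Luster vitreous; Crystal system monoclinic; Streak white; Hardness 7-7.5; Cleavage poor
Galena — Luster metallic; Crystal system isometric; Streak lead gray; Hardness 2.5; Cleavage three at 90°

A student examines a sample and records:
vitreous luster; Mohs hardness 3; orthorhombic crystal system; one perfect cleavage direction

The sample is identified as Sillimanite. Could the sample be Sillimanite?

Inconsistent

Vitreous luster — fits Sillimanite (vitreous luster).
Mohs hardness 3 — Sillimanite has hardness 6.5-7.5; which does not match.
Orthorhombic crystal system — fits Sillimanite (orthorhombic system).
One perfect cleavage direction — fits Sillimanite (cleavage one perfect).
Sillimanite is excluded by the hardness.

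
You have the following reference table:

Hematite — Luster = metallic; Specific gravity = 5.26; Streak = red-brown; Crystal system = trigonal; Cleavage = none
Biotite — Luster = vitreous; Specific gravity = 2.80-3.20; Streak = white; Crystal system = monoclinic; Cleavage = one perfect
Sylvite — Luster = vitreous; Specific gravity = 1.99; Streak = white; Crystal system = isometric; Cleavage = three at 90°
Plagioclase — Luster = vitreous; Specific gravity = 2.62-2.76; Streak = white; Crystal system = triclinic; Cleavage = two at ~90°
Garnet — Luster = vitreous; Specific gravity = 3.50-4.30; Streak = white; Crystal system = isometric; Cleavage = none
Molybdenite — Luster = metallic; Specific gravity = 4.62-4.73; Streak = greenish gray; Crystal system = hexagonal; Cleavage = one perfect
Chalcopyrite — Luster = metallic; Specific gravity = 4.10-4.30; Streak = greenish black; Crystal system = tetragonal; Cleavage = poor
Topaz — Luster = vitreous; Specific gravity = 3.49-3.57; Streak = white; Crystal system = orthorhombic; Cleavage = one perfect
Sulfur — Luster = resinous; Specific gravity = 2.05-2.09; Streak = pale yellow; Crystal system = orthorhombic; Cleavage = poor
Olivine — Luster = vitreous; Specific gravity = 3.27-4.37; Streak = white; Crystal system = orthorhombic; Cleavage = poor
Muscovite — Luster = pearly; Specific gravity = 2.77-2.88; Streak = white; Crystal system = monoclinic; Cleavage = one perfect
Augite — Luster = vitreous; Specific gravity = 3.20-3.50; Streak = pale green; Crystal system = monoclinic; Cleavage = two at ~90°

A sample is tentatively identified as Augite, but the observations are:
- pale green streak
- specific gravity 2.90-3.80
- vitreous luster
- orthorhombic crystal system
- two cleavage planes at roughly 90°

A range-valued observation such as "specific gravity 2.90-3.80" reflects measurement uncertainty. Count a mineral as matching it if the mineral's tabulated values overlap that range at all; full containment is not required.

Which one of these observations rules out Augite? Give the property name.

Pale green streak: Augite has pale green streak — within range.
Specific gravity 2.90-3.80: Augite has SG 3.20-3.50 — within range.
Vitreous luster: Augite has vitreous luster — within range.
Orthorhombic crystal system: Augite has monoclinic system — outside the reference range.
Two cleavage planes at roughly 90°: Augite has cleavage two at ~90° — within range.
The crystal system is the one property that does not fit.

crystal system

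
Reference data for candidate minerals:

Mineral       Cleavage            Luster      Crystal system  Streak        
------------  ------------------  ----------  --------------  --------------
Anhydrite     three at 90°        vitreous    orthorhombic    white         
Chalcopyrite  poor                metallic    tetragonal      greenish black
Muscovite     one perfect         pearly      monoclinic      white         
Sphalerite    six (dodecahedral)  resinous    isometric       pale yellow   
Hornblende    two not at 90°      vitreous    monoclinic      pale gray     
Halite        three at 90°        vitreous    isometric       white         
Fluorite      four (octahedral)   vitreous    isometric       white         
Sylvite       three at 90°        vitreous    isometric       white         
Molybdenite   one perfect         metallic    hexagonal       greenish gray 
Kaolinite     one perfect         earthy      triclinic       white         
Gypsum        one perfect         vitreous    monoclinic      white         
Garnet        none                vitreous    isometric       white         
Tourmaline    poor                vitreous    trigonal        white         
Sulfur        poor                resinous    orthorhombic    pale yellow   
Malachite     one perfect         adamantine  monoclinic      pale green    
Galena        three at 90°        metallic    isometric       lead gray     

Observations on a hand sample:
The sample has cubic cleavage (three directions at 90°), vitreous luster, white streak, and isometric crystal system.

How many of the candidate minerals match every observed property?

2

Cubic cleavage (three directions at 90°): Anhydrite, Halite, Sylvite, Galena remain.
Vitreous luster is inconsistent with Galena.
White streak: no further eliminations.
Isometric crystal system eliminates Anhydrite.
The minerals that satisfy all observations are Halite, Sylvite.
That is 2 minerals.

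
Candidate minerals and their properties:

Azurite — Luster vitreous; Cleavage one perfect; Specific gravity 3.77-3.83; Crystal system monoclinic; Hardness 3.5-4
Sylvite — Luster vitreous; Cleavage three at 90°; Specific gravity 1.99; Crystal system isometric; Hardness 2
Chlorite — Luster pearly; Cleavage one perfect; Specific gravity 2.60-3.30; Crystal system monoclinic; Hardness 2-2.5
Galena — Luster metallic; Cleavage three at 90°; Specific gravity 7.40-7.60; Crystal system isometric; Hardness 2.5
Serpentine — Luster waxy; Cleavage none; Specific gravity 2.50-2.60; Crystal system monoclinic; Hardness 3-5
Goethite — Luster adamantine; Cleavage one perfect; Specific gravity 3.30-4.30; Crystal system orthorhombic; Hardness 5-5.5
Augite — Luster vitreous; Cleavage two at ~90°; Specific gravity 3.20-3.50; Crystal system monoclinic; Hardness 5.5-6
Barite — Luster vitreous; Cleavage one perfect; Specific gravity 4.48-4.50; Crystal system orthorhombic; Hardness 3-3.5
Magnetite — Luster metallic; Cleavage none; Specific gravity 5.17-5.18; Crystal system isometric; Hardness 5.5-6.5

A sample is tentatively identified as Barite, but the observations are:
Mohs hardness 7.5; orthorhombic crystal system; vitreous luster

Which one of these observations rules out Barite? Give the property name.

hardness

Mohs hardness 7.5: Barite has hardness 3-3.5 — inconsistent.
Orthorhombic crystal system: Barite has orthorhombic system — matches.
Vitreous luster: Barite has vitreous luster — matches.
The hardness is the one property that does not fit.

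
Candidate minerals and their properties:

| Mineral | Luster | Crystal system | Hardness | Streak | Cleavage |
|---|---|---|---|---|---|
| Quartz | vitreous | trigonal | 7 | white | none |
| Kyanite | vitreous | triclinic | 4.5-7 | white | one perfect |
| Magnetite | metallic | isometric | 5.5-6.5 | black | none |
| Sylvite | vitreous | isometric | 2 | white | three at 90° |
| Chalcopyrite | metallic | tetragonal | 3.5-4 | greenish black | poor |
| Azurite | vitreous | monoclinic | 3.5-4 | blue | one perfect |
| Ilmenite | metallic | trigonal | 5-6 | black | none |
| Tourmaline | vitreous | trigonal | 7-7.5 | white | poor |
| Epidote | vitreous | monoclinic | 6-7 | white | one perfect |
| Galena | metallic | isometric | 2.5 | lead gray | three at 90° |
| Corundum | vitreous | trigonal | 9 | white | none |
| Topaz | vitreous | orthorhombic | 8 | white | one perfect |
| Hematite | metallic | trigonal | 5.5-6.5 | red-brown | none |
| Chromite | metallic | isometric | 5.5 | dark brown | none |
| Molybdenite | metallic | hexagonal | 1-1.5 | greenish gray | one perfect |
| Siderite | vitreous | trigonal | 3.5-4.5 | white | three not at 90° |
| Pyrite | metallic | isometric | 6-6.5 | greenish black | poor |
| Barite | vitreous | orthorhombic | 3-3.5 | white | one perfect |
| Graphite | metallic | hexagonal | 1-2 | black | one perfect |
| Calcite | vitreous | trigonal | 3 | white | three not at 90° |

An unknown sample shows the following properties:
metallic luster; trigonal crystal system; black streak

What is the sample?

Metallic luster — narrows the field to Magnetite, Chalcopyrite, Ilmenite, Galena, Hematite, Chromite, Molybdenite, Pyrite, Graphite.
Trigonal crystal system — only Ilmenite, Hematite remain.
Black streak eliminates Hematite.
Only Ilmenite satisfies all observations.

Ilmenite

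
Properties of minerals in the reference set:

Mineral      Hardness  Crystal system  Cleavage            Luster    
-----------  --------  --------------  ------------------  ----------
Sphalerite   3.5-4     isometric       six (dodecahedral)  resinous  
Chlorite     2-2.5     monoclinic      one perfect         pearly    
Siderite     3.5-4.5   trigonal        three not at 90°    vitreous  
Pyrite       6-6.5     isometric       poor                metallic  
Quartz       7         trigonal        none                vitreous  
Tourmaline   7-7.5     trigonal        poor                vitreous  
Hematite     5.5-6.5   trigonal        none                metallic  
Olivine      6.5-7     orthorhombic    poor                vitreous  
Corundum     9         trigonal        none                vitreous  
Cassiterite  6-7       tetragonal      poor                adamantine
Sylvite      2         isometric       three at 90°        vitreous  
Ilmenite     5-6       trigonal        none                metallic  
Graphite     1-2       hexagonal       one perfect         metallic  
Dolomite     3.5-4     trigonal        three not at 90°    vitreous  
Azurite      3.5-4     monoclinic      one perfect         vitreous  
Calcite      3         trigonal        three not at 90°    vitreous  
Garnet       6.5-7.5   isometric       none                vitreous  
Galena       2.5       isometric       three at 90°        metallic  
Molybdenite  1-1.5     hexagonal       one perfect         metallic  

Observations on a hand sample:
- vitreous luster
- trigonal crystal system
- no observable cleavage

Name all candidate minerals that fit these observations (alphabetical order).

Corundum, Quartz

Vitreous luster: leaves Siderite, Quartz, Tourmaline, Olivine, Corundum, Sylvite, Dolomite, Azurite, Calcite, Garnet.
Trigonal crystal system is inconsistent with Olivine, Sylvite, Azurite, Garnet.
No observable cleavage: leaves Quartz, Corundum.
Remaining candidates: Corundum, Quartz.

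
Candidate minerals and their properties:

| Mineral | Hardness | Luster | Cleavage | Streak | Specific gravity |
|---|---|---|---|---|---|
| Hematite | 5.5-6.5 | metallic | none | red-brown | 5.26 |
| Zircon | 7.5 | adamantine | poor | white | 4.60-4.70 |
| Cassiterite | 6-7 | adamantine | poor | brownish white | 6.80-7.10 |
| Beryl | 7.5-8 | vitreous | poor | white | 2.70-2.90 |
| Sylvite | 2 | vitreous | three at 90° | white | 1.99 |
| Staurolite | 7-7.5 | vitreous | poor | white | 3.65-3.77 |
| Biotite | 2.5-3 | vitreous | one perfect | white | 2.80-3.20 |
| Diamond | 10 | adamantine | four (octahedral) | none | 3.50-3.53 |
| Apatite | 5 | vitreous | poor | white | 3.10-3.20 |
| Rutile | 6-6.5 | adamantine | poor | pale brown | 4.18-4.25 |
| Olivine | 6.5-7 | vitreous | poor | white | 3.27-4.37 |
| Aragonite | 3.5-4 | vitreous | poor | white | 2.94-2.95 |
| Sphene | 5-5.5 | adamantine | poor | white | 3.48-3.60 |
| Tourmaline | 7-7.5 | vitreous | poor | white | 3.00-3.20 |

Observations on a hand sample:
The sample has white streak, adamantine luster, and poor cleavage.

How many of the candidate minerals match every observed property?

White streak eliminates Hematite, Cassiterite, Diamond, Rutile.
Adamantine luster — Zircon, Sphene remain.
Poor cleavage — consistent with all remaining minerals.
Consistent with every observation: Sphene, Zircon.
That is 2 minerals.

2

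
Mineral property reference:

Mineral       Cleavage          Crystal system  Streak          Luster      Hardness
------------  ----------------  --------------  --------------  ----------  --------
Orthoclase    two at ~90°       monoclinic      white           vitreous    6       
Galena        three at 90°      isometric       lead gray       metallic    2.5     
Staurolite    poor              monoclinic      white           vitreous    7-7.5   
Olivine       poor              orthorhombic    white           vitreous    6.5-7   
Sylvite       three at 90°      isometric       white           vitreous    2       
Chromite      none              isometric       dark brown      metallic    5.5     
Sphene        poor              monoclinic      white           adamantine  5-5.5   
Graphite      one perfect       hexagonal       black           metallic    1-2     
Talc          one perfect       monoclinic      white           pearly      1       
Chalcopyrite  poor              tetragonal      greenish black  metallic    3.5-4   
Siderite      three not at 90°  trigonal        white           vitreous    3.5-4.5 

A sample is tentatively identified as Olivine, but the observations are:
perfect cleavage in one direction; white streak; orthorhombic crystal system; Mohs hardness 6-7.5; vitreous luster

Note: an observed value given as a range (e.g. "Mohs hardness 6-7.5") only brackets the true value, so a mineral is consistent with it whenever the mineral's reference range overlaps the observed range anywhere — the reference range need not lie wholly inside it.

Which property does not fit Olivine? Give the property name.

Perfect cleavage in one direction: Olivine has cleavage poor — inconsistent.
White streak: Olivine has white streak — within range.
Orthorhombic crystal system: Olivine has orthorhombic system — within range.
Mohs hardness 6-7.5: Olivine has hardness 6.5-7 — within range.
Vitreous luster: Olivine has vitreous luster — within range.
Only the cleavage is inconsistent.

cleavage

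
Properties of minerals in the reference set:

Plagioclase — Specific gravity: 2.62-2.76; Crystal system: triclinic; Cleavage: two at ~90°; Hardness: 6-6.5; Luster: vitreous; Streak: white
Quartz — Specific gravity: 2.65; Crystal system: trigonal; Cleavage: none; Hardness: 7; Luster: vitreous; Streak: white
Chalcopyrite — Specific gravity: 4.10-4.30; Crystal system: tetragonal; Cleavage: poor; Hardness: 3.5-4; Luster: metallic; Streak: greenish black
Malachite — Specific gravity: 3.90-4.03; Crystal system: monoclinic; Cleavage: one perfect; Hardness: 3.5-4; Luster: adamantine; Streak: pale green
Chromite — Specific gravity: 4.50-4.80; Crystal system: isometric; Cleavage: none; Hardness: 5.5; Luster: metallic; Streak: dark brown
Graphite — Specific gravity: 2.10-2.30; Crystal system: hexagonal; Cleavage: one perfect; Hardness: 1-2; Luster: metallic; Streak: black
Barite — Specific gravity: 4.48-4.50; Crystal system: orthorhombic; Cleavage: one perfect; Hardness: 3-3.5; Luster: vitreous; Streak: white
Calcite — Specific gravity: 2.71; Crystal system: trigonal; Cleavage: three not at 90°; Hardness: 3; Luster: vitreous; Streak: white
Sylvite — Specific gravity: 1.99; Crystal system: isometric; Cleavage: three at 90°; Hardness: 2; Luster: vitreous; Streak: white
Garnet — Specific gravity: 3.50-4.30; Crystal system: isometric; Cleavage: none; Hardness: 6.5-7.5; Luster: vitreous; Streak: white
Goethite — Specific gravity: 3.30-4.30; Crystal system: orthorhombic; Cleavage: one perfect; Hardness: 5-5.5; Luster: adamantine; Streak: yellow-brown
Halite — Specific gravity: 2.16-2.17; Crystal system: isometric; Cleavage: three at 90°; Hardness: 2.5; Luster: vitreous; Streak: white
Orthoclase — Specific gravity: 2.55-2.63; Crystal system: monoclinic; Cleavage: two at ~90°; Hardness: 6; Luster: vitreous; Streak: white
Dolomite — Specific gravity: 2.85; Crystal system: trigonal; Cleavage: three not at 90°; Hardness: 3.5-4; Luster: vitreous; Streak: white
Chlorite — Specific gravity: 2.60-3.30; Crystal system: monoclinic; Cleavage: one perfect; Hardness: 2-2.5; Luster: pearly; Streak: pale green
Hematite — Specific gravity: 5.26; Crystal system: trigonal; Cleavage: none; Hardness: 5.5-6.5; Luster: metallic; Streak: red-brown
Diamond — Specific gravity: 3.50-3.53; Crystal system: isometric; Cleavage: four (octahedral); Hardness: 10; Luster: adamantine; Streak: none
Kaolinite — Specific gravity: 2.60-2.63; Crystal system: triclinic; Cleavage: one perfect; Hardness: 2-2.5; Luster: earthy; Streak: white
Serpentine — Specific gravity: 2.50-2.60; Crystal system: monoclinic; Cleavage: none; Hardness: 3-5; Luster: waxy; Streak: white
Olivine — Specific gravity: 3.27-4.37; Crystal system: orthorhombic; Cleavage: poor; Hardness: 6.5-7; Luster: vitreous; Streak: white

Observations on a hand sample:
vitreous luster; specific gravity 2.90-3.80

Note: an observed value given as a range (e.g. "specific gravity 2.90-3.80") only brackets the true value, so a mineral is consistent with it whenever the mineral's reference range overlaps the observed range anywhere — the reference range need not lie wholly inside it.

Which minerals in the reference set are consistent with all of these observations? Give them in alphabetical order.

Garnet, Olivine

Vitreous luster: only Plagioclase, Quartz, Barite, Calcite, Sylvite, Garnet, Halite, Orthoclase, Dolomite, Olivine remain.
Specific gravity 2.90-3.80: Garnet, Olivine remain.
Consistent with every observation: Garnet, Olivine.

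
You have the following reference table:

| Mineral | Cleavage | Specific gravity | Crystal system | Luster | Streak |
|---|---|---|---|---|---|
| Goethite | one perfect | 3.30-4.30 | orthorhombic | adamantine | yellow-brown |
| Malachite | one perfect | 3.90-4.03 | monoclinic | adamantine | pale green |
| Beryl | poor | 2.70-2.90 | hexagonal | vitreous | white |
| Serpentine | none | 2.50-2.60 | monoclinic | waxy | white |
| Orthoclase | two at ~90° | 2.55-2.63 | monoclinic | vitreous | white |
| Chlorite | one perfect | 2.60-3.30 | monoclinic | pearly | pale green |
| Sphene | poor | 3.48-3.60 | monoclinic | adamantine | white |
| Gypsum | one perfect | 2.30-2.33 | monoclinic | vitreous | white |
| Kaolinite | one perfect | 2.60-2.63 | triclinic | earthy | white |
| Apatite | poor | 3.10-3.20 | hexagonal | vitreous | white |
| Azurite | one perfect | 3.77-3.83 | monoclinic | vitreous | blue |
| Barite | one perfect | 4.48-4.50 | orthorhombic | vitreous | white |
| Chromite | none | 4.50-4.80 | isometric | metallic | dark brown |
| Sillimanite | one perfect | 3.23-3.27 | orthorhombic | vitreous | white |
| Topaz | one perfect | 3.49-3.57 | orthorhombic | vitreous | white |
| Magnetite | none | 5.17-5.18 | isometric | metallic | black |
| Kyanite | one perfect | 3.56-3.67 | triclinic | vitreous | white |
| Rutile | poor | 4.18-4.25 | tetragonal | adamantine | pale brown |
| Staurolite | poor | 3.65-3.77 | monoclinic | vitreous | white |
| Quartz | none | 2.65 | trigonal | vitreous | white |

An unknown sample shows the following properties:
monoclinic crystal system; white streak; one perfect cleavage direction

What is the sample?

Gypsum

Monoclinic crystal system — Malachite, Serpentine, Orthoclase, Chlorite, Sphene, Gypsum, Azurite, Staurolite remain.
White streak is inconsistent with Malachite, Chlorite, Azurite.
One perfect cleavage direction — leaves Gypsum.
The only mineral consistent with every observation is Gypsum.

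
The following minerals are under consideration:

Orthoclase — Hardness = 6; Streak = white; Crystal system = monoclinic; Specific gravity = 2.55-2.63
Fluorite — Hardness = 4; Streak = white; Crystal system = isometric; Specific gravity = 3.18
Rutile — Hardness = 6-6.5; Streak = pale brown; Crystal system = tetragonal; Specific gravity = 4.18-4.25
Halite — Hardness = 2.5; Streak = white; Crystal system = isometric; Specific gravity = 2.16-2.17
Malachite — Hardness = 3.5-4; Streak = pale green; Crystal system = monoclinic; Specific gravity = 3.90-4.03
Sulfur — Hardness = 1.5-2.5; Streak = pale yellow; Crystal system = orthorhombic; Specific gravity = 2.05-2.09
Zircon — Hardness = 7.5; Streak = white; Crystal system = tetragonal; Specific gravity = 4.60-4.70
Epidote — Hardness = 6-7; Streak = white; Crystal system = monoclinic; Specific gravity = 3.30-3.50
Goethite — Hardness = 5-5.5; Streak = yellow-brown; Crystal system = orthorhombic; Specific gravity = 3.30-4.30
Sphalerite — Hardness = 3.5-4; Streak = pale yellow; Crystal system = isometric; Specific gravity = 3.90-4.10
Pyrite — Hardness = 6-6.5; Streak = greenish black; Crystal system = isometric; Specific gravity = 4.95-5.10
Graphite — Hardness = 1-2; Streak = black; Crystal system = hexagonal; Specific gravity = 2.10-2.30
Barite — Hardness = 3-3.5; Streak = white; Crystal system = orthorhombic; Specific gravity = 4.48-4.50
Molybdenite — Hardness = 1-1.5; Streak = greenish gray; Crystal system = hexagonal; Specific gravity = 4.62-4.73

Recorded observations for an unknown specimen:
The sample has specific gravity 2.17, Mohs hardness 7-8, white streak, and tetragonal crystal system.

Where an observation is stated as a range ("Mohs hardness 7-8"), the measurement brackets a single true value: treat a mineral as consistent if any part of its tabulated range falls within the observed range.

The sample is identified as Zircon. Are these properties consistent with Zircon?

Inconsistent

Specific gravity 2.17 — Zircon has SG 4.60-4.70; which does not match.
Mohs hardness 7-8 — fits Zircon (hardness 7.5).
White streak — fits Zircon (white streak).
Tetragonal crystal system — fits Zircon (tetragonal system).
The specific gravity observation rules out Zircon.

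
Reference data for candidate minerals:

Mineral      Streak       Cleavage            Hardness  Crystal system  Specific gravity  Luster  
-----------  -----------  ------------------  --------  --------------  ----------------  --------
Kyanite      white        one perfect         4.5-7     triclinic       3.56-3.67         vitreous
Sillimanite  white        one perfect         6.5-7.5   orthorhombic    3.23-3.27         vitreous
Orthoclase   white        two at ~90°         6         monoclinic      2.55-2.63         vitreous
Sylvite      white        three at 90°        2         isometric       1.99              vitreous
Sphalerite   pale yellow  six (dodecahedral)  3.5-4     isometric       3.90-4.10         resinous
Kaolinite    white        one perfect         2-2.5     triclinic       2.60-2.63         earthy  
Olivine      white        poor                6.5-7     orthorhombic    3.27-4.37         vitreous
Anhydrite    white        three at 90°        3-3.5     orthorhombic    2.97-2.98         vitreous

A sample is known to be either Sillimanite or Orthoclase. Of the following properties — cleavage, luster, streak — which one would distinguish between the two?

Cleavage: Sillimanite one perfect, Orthoclase two at ~90° — distinct.
Luster: both vitreous — no difference.
Streak: both white — no difference.
Only cleavage differs between Sillimanite and Orthoclase among the listed tests.

cleavage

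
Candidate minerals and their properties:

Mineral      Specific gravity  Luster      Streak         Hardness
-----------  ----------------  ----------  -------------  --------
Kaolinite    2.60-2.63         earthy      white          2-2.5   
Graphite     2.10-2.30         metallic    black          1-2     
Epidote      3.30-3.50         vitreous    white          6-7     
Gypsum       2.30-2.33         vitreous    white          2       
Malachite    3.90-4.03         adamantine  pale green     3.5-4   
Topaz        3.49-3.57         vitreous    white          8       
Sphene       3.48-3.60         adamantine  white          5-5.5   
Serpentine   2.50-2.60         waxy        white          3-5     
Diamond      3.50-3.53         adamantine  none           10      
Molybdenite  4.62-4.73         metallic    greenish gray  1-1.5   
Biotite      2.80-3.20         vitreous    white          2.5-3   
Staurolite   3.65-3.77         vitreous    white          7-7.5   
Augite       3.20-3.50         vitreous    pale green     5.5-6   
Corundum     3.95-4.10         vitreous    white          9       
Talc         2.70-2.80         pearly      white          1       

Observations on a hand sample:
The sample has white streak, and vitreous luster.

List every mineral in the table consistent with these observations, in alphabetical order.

White streak is inconsistent with Graphite, Malachite, Diamond, Molybdenite, Augite.
Vitreous luster rules out Kaolinite, Sphene, Serpentine, Talc.
Remaining candidates: Biotite, Corundum, Epidote, Gypsum, Staurolite, Topaz.

Biotite, Corundum, Epidote, Gypsum, Staurolite, Topaz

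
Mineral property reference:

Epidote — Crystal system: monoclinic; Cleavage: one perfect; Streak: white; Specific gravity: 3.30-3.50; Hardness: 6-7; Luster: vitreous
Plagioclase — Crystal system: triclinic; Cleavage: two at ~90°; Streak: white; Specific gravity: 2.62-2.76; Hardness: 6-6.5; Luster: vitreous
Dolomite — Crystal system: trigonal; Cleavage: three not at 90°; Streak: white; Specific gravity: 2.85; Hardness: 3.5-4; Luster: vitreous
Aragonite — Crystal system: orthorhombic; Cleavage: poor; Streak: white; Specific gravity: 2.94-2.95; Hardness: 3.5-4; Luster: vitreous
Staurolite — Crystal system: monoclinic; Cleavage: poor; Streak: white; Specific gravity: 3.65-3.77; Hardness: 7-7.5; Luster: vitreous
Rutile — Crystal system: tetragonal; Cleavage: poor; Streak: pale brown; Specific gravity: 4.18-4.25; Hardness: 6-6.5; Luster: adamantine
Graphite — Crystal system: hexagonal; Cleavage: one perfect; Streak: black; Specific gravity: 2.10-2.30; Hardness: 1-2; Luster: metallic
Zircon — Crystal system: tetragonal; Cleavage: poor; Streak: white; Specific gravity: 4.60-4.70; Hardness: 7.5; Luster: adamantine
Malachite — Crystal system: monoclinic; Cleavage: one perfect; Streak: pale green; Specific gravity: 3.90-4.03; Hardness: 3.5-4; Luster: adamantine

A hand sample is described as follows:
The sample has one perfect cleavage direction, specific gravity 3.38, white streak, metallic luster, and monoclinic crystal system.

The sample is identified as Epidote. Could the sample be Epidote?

One perfect cleavage direction — consistent with Epidote (cleavage one perfect).
Specific gravity 3.38 — consistent with Epidote (SG 3.30-3.50).
White streak — consistent with Epidote (white streak).
Metallic luster — Epidote has vitreous luster; which does not match.
Monoclinic crystal system — consistent with Epidote (monoclinic system).
Luster alone is enough to reject Epidote.

No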